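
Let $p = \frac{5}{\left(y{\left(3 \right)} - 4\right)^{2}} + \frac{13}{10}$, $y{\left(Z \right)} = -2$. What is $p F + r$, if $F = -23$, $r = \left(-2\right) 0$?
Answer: $- \frac{5957}{180} \approx -33.094$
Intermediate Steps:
$r = 0$
$p = \frac{259}{180}$ ($p = \frac{5}{\left(-2 - 4\right)^{2}} + \frac{13}{10} = \frac{5}{\left(-6\right)^{2}} + 13 \cdot \frac{1}{10} = \frac{5}{36} + \frac{13}{10} = \frac{259}{180} \approx 1.4389$)
$p F + r = \frac{259}{180} \left(-23\right) + 0 = - \frac{5957}{180} + 0 = - \frac{5957}{180}$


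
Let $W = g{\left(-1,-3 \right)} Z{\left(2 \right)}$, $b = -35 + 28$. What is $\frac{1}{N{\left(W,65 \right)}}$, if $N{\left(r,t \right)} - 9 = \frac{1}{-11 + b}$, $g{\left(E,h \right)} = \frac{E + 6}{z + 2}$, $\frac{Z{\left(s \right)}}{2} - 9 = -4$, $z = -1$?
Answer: $\frac{18}{161} \approx 0.1118$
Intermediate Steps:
$Z{\left(s \right)} = 10$ ($Z{\left(s \right)} = 18 + 2 \left(-4\right) = 18 - 8 = 10$)
$g{\left(E,h \right)} = 6 + E$ ($g{\left(E,h \right)} = \frac{E + 6}{-1 + 2} = \frac{6 + E}{1} = \left(6 + E\right) 1 = 6 + E$)
$b = -7$
$W = 50$ ($W = \left(6 - 1\right) 10 = 5 \cdot 10 = 50$)
$N{\left(r,t \right)} = \frac{161}{18}$ ($N{\left(r,t \right)} = 9 + \frac{1}{-11 - 7} = 9 + \frac{1}{-18} = 9 - \frac{1}{18} = \frac{161}{18}$)
$\frac{1}{N{\left(W,65 \right)}} = \frac{1}{\frac{161}{18}} = \frac{18}{161}$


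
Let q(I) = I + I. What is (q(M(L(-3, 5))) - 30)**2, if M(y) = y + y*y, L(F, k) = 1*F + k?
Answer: 324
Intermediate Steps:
L(F, k) = F + k
M(y) = y + y**2
q(I) = 2*I
(q(M(L(-3, 5))) - 30)**2 = (2*((-3 + 5)*(1 + (-3 + 5))) - 30)**2 = (2*(2*(1 + 2)) - 30)**2 = (2*(2*3) - 30)**2 = (2*6 - 30)**2 = (12 - 30)**2 = (-18)**2 = 324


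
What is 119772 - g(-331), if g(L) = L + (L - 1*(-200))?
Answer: 120234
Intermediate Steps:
g(L) = 200 + 2*L (g(L) = L + (L + 200) = L + (200 + L) = 200 + 2*L)
119772 - g(-331) = 119772 - (200 + 2*(-331)) = 119772 - (200 - 662) = 119772 - 1*(-462) = 119772 + 462 = 120234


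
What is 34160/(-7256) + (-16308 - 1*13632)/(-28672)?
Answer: -23818465/6501376 ≈ -3.6636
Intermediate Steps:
34160/(-7256) + (-16308 - 1*13632)/(-28672) = 34160*(-1/7256) + (-16308 - 13632)*(-1/28672) = -4270/907 - 29940*(-1/28672) = -4270/907 + 7485/7168 = -23818465/6501376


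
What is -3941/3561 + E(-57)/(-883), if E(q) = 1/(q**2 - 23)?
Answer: -11226170639/10143715038 ≈ -1.1067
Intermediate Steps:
E(q) = 1/(-23 + q**2)
-3941/3561 + E(-57)/(-883) = -3941/3561 + 1/(-23 + (-57)**2*(-883)) = -3941*1/3561 - 1/883/(-23 + 3249) = -3941/3561 - 1/883/3226 = -3941/3561 + (1/3226)*(-1/883) = -3941/3561 - 1/2848558 = -11226170639/10143715038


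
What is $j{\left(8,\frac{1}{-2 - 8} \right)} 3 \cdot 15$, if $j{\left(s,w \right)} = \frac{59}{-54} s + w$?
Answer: $- \frac{2387}{6} \approx -397.83$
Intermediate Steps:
$j{\left(s,w \right)} = w - \frac{59 s}{54}$ ($j{\left(s,w \right)} = 59 \left(- \frac{1}{54}\right) s + w = - \frac{59 s}{54} + w = w - \frac{59 s}{54}$)
$j{\left(8,\frac{1}{-2 - 8} \right)} 3 \cdot 15 = \left(\frac{1}{-2 - 8} - \frac{236}{27}\right) 3 \cdot 15 = \left(\frac{1}{-10} - \frac{236}{27}\right) 45 = \left(- \frac{1}{10} - \frac{236}{27}\right) 45 = \left(- \frac{2387}{270}\right) 45 = - \frac{2387}{6}$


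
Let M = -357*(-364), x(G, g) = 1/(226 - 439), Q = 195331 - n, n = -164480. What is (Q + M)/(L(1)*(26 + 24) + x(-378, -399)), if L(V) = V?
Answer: 104318667/10649 ≈ 9796.1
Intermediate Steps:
Q = 359811 (Q = 195331 - 1*(-164480) = 195331 + 164480 = 359811)
x(G, g) = -1/213 (x(G, g) = 1/(-213) = -1/213)
M = 129948
(Q + M)/(L(1)*(26 + 24) + x(-378, -399)) = (359811 + 129948)/(1*(26 + 24) - 1/213) = 489759/(1*50 - 1/213) = 489759/(50 - 1/213) = 489759/(10649/213) = 489759*(213/10649) = 104318667/10649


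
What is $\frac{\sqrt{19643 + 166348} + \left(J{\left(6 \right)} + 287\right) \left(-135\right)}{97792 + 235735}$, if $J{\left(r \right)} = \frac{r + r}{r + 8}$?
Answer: $- \frac{272025}{2334689} + \frac{\sqrt{185991}}{333527} \approx -0.11522$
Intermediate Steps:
$J{\left(r \right)} = \frac{2 r}{8 + r}$
$\frac{\sqrt{19643 + 166348} + \left(J{\left(6 \right)} + 287\right) \left(-135\right)}{97792 + 235735} = \frac{\sqrt{19643 + 166348} + \left(2 \cdot 6 \frac{1}{8 + 6} + 287\right) \left(-135\right)}{97792 + 235735} = \frac{\sqrt{185991} + \left(2 \cdot 6 \cdot \frac{1}{14} + 287\right) \left(-135\right)}{333527} = \left(\sqrt{185991} + \left(2 \cdot 6 \cdot \frac{1}{14} + 287\right) \left(-135\right)\right) \frac{1}{333527} = \left(\sqrt{185991} + \left(\frac{6}{7} + 287\right) \left(-135\right)\right) \frac{1}{333527} = \left(\sqrt{185991} + \frac{2015}{7} \left(-135\right)\right) \frac{1}{333527} = \left(\sqrt{185991} - \frac{272025}{7}\right) \frac{1}{333527} = \left(- \frac{272025}{7} + \sqrt{185991}\right) \frac{1}{333527} = - \frac{272025}{2334689} + \frac{\sqrt{185991}}{333527}$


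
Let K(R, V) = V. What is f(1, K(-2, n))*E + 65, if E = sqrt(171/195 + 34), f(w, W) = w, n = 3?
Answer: 65 + sqrt(147355)/65 ≈ 70.906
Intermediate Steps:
E = sqrt(147355)/65 (E = sqrt(171*(1/195) + 34) = sqrt(57/65 + 34) = sqrt(2267/65) = sqrt(147355)/65 ≈ 5.9057)
f(1, K(-2, n))*E + 65 = 1*(sqrt(147355)/65) + 65 = sqrt(147355)/65 + 65 = 65 + sqrt(147355)/65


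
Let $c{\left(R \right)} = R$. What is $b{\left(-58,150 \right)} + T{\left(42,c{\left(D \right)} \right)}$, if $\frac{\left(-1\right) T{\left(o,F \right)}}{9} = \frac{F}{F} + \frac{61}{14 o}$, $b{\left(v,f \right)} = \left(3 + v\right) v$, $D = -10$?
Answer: $\frac{623293}{196} \approx 3180.1$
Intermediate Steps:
$b{\left(v,f \right)} = v \left(3 + v\right)$
$T{\left(o,F \right)} = -9 - \frac{549}{14 o}$ ($T{\left(o,F \right)} = - 9 \left(\frac{F}{F} + \frac{61}{14 o}\right) = - 9 \left(1 + 61 \frac{1}{14 o}\right) = - 9 \left(1 + \frac{61}{14 o}\right) = -9 - \frac{549}{14 o}$)
$b{\left(-58,150 \right)} + T{\left(42,c{\left(D \right)} \right)} = - 58 \left(3 - 58\right) - \left(9 + \frac{549}{14 \cdot 42}\right) = \left(-58\right) \left(-55\right) - \frac{1947}{196} = 3190 - \frac{1947}{196} = \frac{623293}{196}$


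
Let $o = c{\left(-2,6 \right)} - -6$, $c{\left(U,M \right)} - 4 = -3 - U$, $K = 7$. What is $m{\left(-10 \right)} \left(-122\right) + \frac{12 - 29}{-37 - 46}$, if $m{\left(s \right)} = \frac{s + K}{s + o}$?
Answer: $- \frac{30361}{83} \approx -365.79$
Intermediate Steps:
$c{\left(U,M \right)} = 1 - U$ ($c{\left(U,M \right)} = 4 - \left(3 + U\right) = 1 - U$)
$o = 9$ ($o = \left(1 - -2\right) - -6 = \left(1 + 2\right) + 6 = 3 + 6 = 9$)
$m{\left(s \right)} = \frac{7 + s}{9 + s}$ ($m{\left(s \right)} = \frac{s + 7}{s + 9} = \frac{7 + s}{9 + s}$)
$m{\left(-10 \right)} \left(-122\right) + \frac{12 - 29}{-37 - 46} = \frac{7 - 10}{9 - 10} \left(-122\right) + \frac{12 - 29}{-37 - 46} = \frac{1}{-1} \left(-3\right) \left(-122\right) - \frac{17}{-83} = \left(-1\right) \left(-3\right) \left(-122\right) - - \frac{17}{83} = 3 \left(-122\right) + \frac{17}{83} = -366 + \frac{17}{83} = - \frac{30361}{83}$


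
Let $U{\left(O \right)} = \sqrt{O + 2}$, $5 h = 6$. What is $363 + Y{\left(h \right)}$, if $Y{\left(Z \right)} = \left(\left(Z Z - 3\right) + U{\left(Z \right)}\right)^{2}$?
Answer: $\frac{230396}{625} - \frac{312 \sqrt{5}}{125} \approx 363.05$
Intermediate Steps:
$h = \frac{6}{5}$ ($h = \frac{1}{5} \cdot 6 = \frac{6}{5} \approx 1.2$)
$U{\left(O \right)} = \sqrt{2 + O}$
$Y{\left(Z \right)} = \left(-3 + Z^{2} + \sqrt{2 + Z}\right)^{2}$ ($Y{\left(Z \right)} = \left(\left(Z Z - 3\right) + \sqrt{2 + Z}\right)^{2} = \left(\left(Z^{2} - 3\right) + \sqrt{2 + Z}\right)^{2} = \left(\left(-3 + Z^{2}\right) + \sqrt{2 + Z}\right)^{2} = \left(-3 + Z^{2} + \sqrt{2 + Z}\right)^{2}$)
$363 + Y{\left(h \right)} = 363 + \left(-3 + \left(\frac{6}{5}\right)^{2} + \sqrt{2 + \frac{6}{5}}\right)^{2} = 363 + \left(-3 + \frac{36}{25} + \sqrt{\frac{16}{5}}\right)^{2} = 363 + \left(-3 + \frac{36}{25} + \frac{4 \sqrt{5}}{5}\right)^{2} = 363 + \left(- \frac{39}{25} + \frac{4 \sqrt{5}}{5}\right)^{2}$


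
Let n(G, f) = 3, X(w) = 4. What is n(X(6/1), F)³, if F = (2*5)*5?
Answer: 27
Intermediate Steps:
F = 50 (F = 10*5 = 50)
n(X(6/1), F)³ = 3³ = 27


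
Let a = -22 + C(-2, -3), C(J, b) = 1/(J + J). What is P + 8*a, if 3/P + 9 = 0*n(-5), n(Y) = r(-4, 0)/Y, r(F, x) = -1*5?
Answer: -535/3 ≈ -178.33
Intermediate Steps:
r(F, x) = -5
n(Y) = -5/Y
C(J, b) = 1/(2*J)
P = -1/3 (P = 3/(-9 + 0*(-5/(-5))) = 3/(-9 + 0*(-5*(-1/5))) = 3/(-9 + 0*1) = 3/(-9 + 0) = 3/(-9) = 3*(-1/9) = -1/3 ≈ -0.33333)
a = -89/4 (a = -22 + (1/2)/(-2) = -22 + (1/2)*(-1/2) = -22 - 1/4 = -89/4 ≈ -22.250)
P + 8*a = -1/3 + 8*(-89/4) = -1/3 - 178 = -535/3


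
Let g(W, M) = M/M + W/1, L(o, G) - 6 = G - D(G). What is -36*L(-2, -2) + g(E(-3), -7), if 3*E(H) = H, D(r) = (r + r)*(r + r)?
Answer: 432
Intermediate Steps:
D(r) = 4*r² (D(r) = (2*r)*(2*r) = 4*r²)
L(o, G) = 6 + G - 4*G² (L(o, G) = 6 + (G - 4*G²) = 6 + G - 4*G²)
E(H) = H/3
g(W, M) = 1 + W (g(W, M) = 1 + W*1 = 1 + W)
-36*L(-2, -2) + g(E(-3), -7) = -36*(6 - 2 - 4*(-2)²) + (1 + (⅓)*(-3)) = -36*(6 - 2 - 4*4) + (1 - 1) = -36*(6 - 2 - 16) + 0 = -36*(-12) + 0 = 432 + 0 = 432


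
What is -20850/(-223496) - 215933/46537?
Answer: -23644932659/5200416676 ≈ -4.5467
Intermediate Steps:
-20850/(-223496) - 215933/46537 = -20850*(-1/223496) - 215933*1/46537 = 10425/111748 - 215933/46537 = -23644932659/5200416676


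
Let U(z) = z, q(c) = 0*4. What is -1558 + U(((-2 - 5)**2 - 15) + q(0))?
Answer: -1524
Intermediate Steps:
q(c) = 0
-1558 + U(((-2 - 5)**2 - 15) + q(0)) = -1558 + (((-2 - 5)**2 - 15) + 0) = -1558 + (((-7)**2 - 15) + 0) = -1558 + ((49 - 15) + 0) = -1558 + (34 + 0) = -1558 + 34 = -1524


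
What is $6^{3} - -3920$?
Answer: $4136$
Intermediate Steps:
$6^{3} - -3920 = 216 + 3920 = 4136$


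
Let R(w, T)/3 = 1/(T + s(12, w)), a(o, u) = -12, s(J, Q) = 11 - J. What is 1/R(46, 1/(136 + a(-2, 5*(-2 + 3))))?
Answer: -41/124 ≈ -0.33065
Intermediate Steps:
R(w, T) = 3/(-1 + T) (R(w, T) = 3/(T + (11 - 1*12)) = 3/(T + (11 - 12)) = 3/(T - 1) = 3/(-1 + T))
1/R(46, 1/(136 + a(-2, 5*(-2 + 3)))) = 1/(3/(-1 + 1/(136 - 12))) = 1/(3/(-1 + 1/124)) = 1/(3/(-123/124)) = 1/(3*(-124/123)) = 1/(-124/41) = -41/124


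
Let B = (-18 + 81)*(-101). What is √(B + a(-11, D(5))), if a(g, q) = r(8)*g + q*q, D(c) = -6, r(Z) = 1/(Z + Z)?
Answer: I*√101243/4 ≈ 79.547*I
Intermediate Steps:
r(Z) = 1/(2*Z)
a(g, q) = q² + g/16 (a(g, q) = ((½)/8)*g + q*q = ((½)*(⅛))*g + q² = g/16 + q² = q² + g/16)
B = -6363 (B = 63*(-101) = -6363)
√(B + a(-11, D(5))) = √(-6363 + ((-6)² + (1/16)*(-11))) = √(-6363 + (36 - 11/16)) = √(-6363 + 565/16) = √(-101243/16) = I*√101243/4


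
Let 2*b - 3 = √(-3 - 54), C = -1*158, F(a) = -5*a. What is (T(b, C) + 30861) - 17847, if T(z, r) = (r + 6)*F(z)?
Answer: 14154 + 380*I*√57 ≈ 14154.0 + 2868.9*I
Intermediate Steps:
C = -158
b = 3/2 + I*√57/2 (b = 3/2 + √(-3 - 54)/2 = 3/2 + √(-57)/2 = 3/2 + (I*√57)/2 = 3/2 + I*√57/2 ≈ 1.5 + 3.7749*I)
T(z, r) = -5*z*(6 + r) (T(z, r) = (r + 6)*(-5*z) = (6 + r)*(-5*z) = -5*z*(6 + r))
(T(b, C) + 30861) - 17847 = (-5*(3/2 + I*√57/2)*(6 - 158) + 30861) - 17847 = (-5*(3/2 + I*√57/2)*(-152) + 30861) - 17847 = ((1140 + 380*I*√57) + 30861) - 17847 = (32001 + 380*I*√57) - 17847 = 14154 + 380*I*√57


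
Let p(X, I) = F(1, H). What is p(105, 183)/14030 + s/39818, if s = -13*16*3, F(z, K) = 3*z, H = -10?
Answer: -4317633/279323270 ≈ -0.015457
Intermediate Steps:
p(X, I) = 3 (p(X, I) = 3*1 = 3)
s = -624 (s = -208*3 = -624)
p(105, 183)/14030 + s/39818 = 3/14030 - 624/39818 = 3*(1/14030) - 624*1/39818 = 3/14030 - 312/19909 = -4317633/279323270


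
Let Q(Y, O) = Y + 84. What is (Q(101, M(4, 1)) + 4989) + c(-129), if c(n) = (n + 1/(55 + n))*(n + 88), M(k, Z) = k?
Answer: 774303/74 ≈ 10464.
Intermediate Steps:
Q(Y, O) = 84 + Y
c(n) = (88 + n)*(n + 1/(55 + n)) (c(n) = (n + 1/(55 + n))*(88 + n) = (88 + n)*(n + 1/(55 + n)))
(Q(101, M(4, 1)) + 4989) + c(-129) = ((84 + 101) + 4989) + (88 + (-129)**3 + 143*(-129)**2 + 4841*(-129))/(55 - 129) = (185 + 4989) + (88 - 2146689 + 143*16641 - 624489)/(-74) = 5174 - (88 - 2146689 + 2379663 - 624489)/74 = 5174 - 1/74*(-391427) = 5174 + 391427/74 = 774303/74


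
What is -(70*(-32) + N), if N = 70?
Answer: 2170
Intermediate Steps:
-(70*(-32) + N) = -(70*(-32) + 70) = -(-2240 + 70) = -1*(-2170) = 2170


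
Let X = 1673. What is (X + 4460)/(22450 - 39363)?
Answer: -6133/16913 ≈ -0.36262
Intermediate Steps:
(X + 4460)/(22450 - 39363) = (1673 + 4460)/(22450 - 39363) = 6133/(-16913) = 6133*(-1/16913) = -6133/16913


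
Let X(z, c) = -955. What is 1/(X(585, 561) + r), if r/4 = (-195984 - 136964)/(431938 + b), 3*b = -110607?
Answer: -395069/378622687 ≈ -0.0010434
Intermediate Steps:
b = -36869 (b = (⅓)*(-110607) = -36869)
r = -1331792/395069 (r = 4*((-195984 - 136964)/(431938 - 36869)) = 4*(-332948/395069) = -1331792/395069 ≈ -3.3710)
1/(X(585, 561) + r) = 1/(-955 - 1331792/395069) = 1/(-378622687/395069) = -395069/378622687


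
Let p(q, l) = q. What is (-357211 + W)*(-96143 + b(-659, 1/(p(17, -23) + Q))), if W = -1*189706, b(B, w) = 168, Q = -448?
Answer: 52490359075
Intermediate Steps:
W = -189706
(-357211 + W)*(-96143 + b(-659, 1/(p(17, -23) + Q))) = (-357211 - 189706)*(-96143 + 168) = -546917*(-95975) = 52490359075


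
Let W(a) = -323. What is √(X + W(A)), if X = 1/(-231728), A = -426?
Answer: I*√1084025684035/57932 ≈ 17.972*I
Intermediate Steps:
X = -1/231728 ≈ -4.3154e-6
√(X + W(A)) = √(-1/231728 - 323) = √(-74848145/231728) = I*√1084025684035/57932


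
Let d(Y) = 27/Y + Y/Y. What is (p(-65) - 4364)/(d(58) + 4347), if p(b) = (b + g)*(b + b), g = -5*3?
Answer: 350088/252211 ≈ 1.3881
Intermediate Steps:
g = -15
p(b) = 2*b*(-15 + b) (p(b) = (b - 15)*(b + b) = (-15 + b)*(2*b) = 2*b*(-15 + b))
d(Y) = 1 + 27/Y (d(Y) = 27/Y + 1 = 1 + 27/Y)
(p(-65) - 4364)/(d(58) + 4347) = (2*(-65)*(-15 - 65) - 4364)/((27 + 58)/58 + 4347) = (2*(-65)*(-80) - 4364)/((1/58)*85 + 4347) = (10400 - 4364)/(85/58 + 4347) = 6036/(252211/58) = 6036*(58/252211) = 350088/252211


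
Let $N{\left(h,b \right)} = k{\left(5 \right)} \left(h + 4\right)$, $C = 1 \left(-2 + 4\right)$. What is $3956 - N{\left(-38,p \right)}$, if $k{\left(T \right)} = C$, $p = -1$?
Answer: $4024$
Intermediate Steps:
$C = 2$ ($C = 1 \cdot 2 = 2$)
$k{\left(T \right)} = 2$
$N{\left(h,b \right)} = 8 + 2 h$ ($N{\left(h,b \right)} = 2 \left(h + 4\right) = 2 \left(4 + h\right) = 8 + 2 h$)
$3956 - N{\left(-38,p \right)} = 3956 - \left(8 + 2 \left(-38\right)\right) = 3956 - \left(8 - 76\right) = 3956 - -68 = 3956 + 68 = 4024$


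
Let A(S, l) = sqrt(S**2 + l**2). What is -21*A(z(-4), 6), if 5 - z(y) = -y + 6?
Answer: -21*sqrt(61) ≈ -164.02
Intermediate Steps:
z(y) = -1 + y (z(y) = 5 - (-y + 6) = 5 - (6 - y) = 5 + (-6 + y) = -1 + y)
-21*A(z(-4), 6) = -21*sqrt((-1 - 4)**2 + 6**2) = -21*sqrt((-5)**2 + 36) = -21*sqrt(25 + 36) = -21*sqrt(61)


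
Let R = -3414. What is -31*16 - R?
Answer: 2918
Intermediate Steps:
-31*16 - R = -31*16 - 1*(-3414) = -496 + 3414 = 2918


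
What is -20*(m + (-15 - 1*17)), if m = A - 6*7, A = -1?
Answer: 1500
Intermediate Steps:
m = -43 (m = -1 - 6*7 = -1 - 42 = -43)
-20*(m + (-15 - 1*17)) = -20*(-43 + (-15 - 1*17)) = -20*(-43 + (-15 - 17)) = -20*(-43 - 32) = -20*(-75) = 1500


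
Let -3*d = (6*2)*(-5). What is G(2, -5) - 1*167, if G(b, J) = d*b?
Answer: -127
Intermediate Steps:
d = 20 (d = -6*2*(-5)/3 = -4*(-5) = -⅓*(-60) = 20)
G(b, J) = 20*b
G(2, -5) - 1*167 = 20*2 - 1*167 = 40 - 167 = -127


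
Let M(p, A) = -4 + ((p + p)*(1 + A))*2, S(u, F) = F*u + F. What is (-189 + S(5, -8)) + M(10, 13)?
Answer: 319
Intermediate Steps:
S(u, F) = F + F*u
M(p, A) = -4 + 4*p*(1 + A) (M(p, A) = -4 + ((2*p)*(1 + A))*2 = -4 + (2*p*(1 + A))*2 = -4 + 4*p*(1 + A))
(-189 + S(5, -8)) + M(10, 13) = (-189 - 8*(1 + 5)) + (-4 + 4*10 + 4*13*10) = (-189 - 8*6) + (-4 + 40 + 520) = (-189 - 48) + 556 = -237 + 556 = 319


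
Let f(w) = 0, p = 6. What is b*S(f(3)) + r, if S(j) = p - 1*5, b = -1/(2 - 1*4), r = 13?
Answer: 27/2 ≈ 13.500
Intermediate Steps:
b = 1/2 (b = -1/(2 - 4) = -1/(-2) = -1*(-1/2) = 1/2 ≈ 0.50000)
S(j) = 1 (S(j) = 6 - 1*5 = 6 - 5 = 1)
b*S(f(3)) + r = (1/2)*1 + 13 = 1/2 + 13 = 27/2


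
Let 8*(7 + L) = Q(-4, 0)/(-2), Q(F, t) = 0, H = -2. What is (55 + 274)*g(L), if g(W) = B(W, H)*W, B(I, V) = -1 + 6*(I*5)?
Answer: 485933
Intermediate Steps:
B(I, V) = -1 + 30*I (B(I, V) = -1 + 6*(5*I) = -1 + 30*I)
L = -7 (L = -7 + (0/(-2))/8 = -7 + (0*(-1/2))/8 = -7 + (1/8)*0 = -7 + 0 = -7)
g(W) = W*(-1 + 30*W) (g(W) = (-1 + 30*W)*W = W*(-1 + 30*W))
(55 + 274)*g(L) = (55 + 274)*(-7*(-1 + 30*(-7))) = 329*(-7*(-1 - 210)) = 329*(-7*(-211)) = 329*1477 = 485933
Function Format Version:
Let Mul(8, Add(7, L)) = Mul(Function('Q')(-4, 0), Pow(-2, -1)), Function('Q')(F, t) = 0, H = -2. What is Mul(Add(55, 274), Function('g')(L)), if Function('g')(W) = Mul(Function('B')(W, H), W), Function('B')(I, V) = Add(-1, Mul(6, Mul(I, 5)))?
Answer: 485933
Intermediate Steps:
Function('B')(I, V) = Add(-1, Mul(30, I)) (Function('B')(I, V) = Add(-1, Mul(6, Mul(5, I))) = Add(-1, Mul(30, I)))
L = -7 (L = Add(-7, Mul(Rational(1, 8), Mul(0, Pow(-2, -1)))) = Add(-7, Mul(Rational(1, 8), Mul(0, Rational(-1, 2)))) = Add(-7, Mul(Rational(1, 8), 0)) = Add(-7, 0) = -7)
Function('g')(W) = Mul(W, Add(-1, Mul(30, W))) (Function('g')(W) = Mul(Add(-1, Mul(30, W)), W) = Mul(W, Add(-1, Mul(30, W))))
Mul(Add(55, 274), Function('g')(L)) = Mul(Add(55, 274), Mul(-7, Add(-1, Mul(30, -7)))) = Mul(329, Mul(-7, Add(-1, -210))) = Mul(329, Mul(-7, -211)) = Mul(329, 1477) = 485933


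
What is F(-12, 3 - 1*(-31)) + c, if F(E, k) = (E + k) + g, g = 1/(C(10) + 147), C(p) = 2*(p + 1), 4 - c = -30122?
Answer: 5095013/169 ≈ 30148.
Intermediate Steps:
c = 30126 (c = 4 - 1*(-30122) = 4 + 30122 = 30126)
C(p) = 2 + 2*p (C(p) = 2*(1 + p) = 2 + 2*p)
g = 1/169 (g = 1/((2 + 2*10) + 147) = 1/((2 + 20) + 147) = 1/(22 + 147) = 1/169 ≈ 0.0059172)
F(E, k) = 1/169 + E + k (F(E, k) = (E + k) + 1/169 = 1/169 + E + k)
F(-12, 3 - 1*(-31)) + c = (1/169 - 12 + (3 - 1*(-31))) + 30126 = (1/169 - 12 + (3 + 31)) + 30126 = (1/169 - 12 + 34) + 30126 = 3719/169 + 30126 = 5095013/169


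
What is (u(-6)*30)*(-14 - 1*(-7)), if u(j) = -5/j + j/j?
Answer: -385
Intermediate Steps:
u(j) = 1 - 5/j (u(j) = -5/j + 1 = 1 - 5/j)
(u(-6)*30)*(-14 - 1*(-7)) = (((-5 - 6)/(-6))*30)*(-14 - 1*(-7)) = (-⅙*(-11)*30)*(-14 + 7) = ((11/6)*30)*(-7) = 55*(-7) = -385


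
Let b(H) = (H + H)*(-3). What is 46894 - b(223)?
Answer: 48232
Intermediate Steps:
b(H) = -6*H (b(H) = (2*H)*(-3) = -6*H)
46894 - b(223) = 46894 - (-6)*223 = 46894 - 1*(-1338) = 46894 + 1338 = 48232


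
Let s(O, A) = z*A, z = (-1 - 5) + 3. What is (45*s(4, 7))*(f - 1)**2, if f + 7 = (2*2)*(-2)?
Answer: -241920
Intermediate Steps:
f = -15 (f = -7 + (2*2)*(-2) = -7 + 4*(-2) = -7 - 8 = -15)
z = -3 (z = -6 + 3 = -3)
s(O, A) = -3*A
(45*s(4, 7))*(f - 1)**2 = (45*(-3*7))*(-15 - 1)**2 = (45*(-21))*(-16)**2 = -945*256 = -241920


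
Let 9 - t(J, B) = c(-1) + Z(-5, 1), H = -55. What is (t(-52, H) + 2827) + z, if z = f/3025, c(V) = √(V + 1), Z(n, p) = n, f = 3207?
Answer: 8597232/3025 ≈ 2842.1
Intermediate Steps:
c(V) = √(1 + V)
t(J, B) = 14 (t(J, B) = 9 - (√(1 - 1) - 5) = 9 - (√0 - 5) = 9 - (0 - 5) = 9 - 1*(-5) = 9 + 5 = 14)
z = 3207/3025 ≈ 1.0602
(t(-52, H) + 2827) + z = (14 + 2827) + 3207/3025 = 2841 + 3207/3025 = 8597232/3025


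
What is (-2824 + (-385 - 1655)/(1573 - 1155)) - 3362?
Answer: -1293894/209 ≈ -6190.9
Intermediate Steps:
(-2824 + (-385 - 1655)/(1573 - 1155)) - 3362 = (-2824 - 2040/418) - 3362 = (-2824 - 2040*1/418) - 3362 = (-2824 - 1020/209) - 3362 = -591236/209 - 3362 = -1293894/209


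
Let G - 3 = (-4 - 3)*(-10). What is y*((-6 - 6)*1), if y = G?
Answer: -876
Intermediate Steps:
G = 73 (G = 3 + (-4 - 3)*(-10) = 3 - 7*(-10) = 3 + 70 = 73)
y = 73
y*((-6 - 6)*1) = 73*((-6 - 6)*1) = 73*(-12*1) = 73*(-12) = -876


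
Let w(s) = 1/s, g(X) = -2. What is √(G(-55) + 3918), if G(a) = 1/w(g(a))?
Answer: 2*√979 ≈ 62.578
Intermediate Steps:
G(a) = -2 (G(a) = 1/(1/(-2)) = 1/(-½) = -2)
√(G(-55) + 3918) = √(-2 + 3918) = √3916 = 2*√979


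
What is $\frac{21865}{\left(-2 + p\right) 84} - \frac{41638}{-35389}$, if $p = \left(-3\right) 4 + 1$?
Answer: $- \frac{728311789}{38644788} \approx -18.846$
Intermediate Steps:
$p = -11$ ($p = -12 + 1 = -11$)
$\frac{21865}{\left(-2 + p\right) 84} - \frac{41638}{-35389} = \frac{21865}{\left(-2 - 11\right) 84} - \frac{41638}{-35389} = \frac{21865}{\left(-13\right) 84} - - \frac{41638}{35389} = \frac{21865}{-1092} + \frac{41638}{35389} = 21865 \left(- \frac{1}{1092}\right) + \frac{41638}{35389} = - \frac{21865}{1092} + \frac{41638}{35389} = - \frac{728311789}{38644788}$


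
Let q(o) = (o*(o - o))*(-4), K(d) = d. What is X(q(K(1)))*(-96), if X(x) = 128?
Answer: -12288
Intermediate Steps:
q(o) = 0 (q(o) = (o*0)*(-4) = 0*(-4) = 0)
X(q(K(1)))*(-96) = 128*(-96) = -12288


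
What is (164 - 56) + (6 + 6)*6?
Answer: 180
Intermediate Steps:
(164 - 56) + (6 + 6)*6 = 108 + 12*6 = 108 + 72 = 180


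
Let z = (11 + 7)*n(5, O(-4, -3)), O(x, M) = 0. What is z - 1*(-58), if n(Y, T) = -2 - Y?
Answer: -68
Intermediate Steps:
z = -126 (z = (11 + 7)*(-2 - 1*5) = 18*(-2 - 5) = 18*(-7) = -126)
z - 1*(-58) = -126 - 1*(-58) = -126 + 58 = -68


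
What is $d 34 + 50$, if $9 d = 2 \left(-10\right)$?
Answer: $- \frac{230}{9} \approx -25.556$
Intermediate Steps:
$d = - \frac{20}{9}$ ($d = \frac{2 \left(-10\right)}{9} = \frac{1}{9} \left(-20\right) = - \frac{20}{9} \approx -2.2222$)
$d 34 + 50 = \left(- \frac{20}{9}\right) 34 + 50 = - \frac{680}{9} + 50 = - \frac{230}{9}$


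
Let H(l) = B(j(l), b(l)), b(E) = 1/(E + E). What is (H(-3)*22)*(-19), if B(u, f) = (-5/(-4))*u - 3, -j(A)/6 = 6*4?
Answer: 76494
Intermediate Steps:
j(A) = -144 (j(A) = -36*4 = -6*24 = -144)
b(E) = 1/(2*E)
B(u, f) = -3 + 5*u/4 (B(u, f) = (-5*(-¼))*u - 3 = 5*u/4 - 3 = -3 + 5*u/4)
H(l) = -183 (H(l) = -3 + (5/4)*(-144) = -3 - 180 = -183)
(H(-3)*22)*(-19) = -183*22*(-19) = -4026*(-19) = 76494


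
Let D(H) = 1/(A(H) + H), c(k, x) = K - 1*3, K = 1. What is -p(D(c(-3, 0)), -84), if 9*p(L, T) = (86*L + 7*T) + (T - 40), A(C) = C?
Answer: 163/2 ≈ 81.500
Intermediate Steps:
c(k, x) = -2 (c(k, x) = 1 - 1*3 = 1 - 3 = -2)
D(H) = 1/(2*H) (D(H) = 1/(H + H) = 1/(2*H))
p(L, T) = -40/9 + 8*T/9 + 86*L/9 (p(L, T) = ((86*L + 7*T) + (T - 40))/9 = ((7*T + 86*L) + (-40 + T))/9 = (-40 + 8*T + 86*L)/9 = -40/9 + 8*T/9 + 86*L/9)
-p(D(c(-3, 0)), -84) = -(-40/9 + (8/9)*(-84) + 86*((½)/(-2))/9) = -(-40/9 - 224/3 + 86*((½)*(-½))/9) = -(-40/9 - 224/3 + (86/9)*(-¼)) = -(-40/9 - 224/3 - 43/18) = -1*(-163/2) = 163/2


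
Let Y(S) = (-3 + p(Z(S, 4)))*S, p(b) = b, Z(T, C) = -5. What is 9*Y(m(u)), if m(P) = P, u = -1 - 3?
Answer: 288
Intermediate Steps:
u = -4
Y(S) = -8*S (Y(S) = (-3 - 5)*S = -8*S)
9*Y(m(u)) = 9*(-8*(-4)) = 9*32 = 288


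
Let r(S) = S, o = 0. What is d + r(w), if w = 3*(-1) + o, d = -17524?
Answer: -17527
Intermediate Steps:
w = -3 (w = 3*(-1) + 0 = -3 + 0 = -3)
d + r(w) = -17524 - 3 = -17527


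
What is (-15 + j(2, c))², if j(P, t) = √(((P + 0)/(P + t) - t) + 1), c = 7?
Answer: 1973/9 - 20*I*√13 ≈ 219.22 - 72.111*I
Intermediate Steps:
j(P, t) = √(1 - t + P/(P + t)) (j(P, t) = √((P/(P + t) - t) + 1) = √((-t + P/(P + t)) + 1) = √(1 - t + P/(P + t)))
(-15 + j(2, c))² = (-15 + √((2 - (-1 + 7)*(2 + 7))/(2 + 7)))² = (-15 + √((2 - 1*6*9)/9))² = (-15 + √((2 - 54)/9))² = (-15 + √((⅑)*(-52)))² = (-15 + √(-52/9))² = (-15 + 2*I*√13/3)²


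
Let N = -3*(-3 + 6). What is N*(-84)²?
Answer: -63504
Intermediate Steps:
N = -9 (N = -3*3 = -9)
N*(-84)² = -9*(-84)² = -9*7056 = -63504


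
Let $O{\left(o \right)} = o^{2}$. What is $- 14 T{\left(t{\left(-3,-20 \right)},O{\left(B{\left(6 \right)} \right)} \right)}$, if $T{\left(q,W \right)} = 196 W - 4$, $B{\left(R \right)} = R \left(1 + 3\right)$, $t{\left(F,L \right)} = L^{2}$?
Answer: $-1580488$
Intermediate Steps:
$B{\left(R \right)} = 4 R$ ($B{\left(R \right)} = R 4 = 4 R$)
$T{\left(q,W \right)} = -4 + 196 W$
$- 14 T{\left(t{\left(-3,-20 \right)},O{\left(B{\left(6 \right)} \right)} \right)} = - 14 \left(-4 + 196 \left(4 \cdot 6\right)^{2}\right) = - 14 \left(-4 + 196 \cdot 24^{2}\right) = - 14 \left(-4 + 196 \cdot 576\right) = - 14 \left(-4 + 112896\right) = \left(-14\right) 112892 = -1580488$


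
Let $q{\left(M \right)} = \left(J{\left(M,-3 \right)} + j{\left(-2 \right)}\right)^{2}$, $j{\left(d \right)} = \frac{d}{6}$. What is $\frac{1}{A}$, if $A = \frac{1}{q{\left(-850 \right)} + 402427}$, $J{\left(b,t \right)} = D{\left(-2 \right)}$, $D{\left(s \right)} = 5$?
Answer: $\frac{3622039}{9} \approx 4.0245 \cdot 10^{5}$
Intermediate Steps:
$J{\left(b,t \right)} = 5$
$j{\left(d \right)} = \frac{d}{6}$ ($j{\left(d \right)} = d \frac{1}{6} = \frac{d}{6}$)
$q{\left(M \right)} = \frac{196}{9}$ ($q{\left(M \right)} = \left(5 + \frac{1}{6} \left(-2\right)\right)^{2} = \left(5 - \frac{1}{3}\right)^{2} = \left(\frac{14}{3}\right)^{2} = \frac{196}{9}$)
$A = \frac{9}{3622039}$ ($A = \frac{1}{\frac{196}{9} + 402427} = \frac{1}{\frac{3622039}{9}} = \frac{9}{3622039} \approx 2.4848 \cdot 10^{-6}$)
$\frac{1}{A} = \frac{1}{\frac{9}{3622039}} = \frac{3622039}{9}$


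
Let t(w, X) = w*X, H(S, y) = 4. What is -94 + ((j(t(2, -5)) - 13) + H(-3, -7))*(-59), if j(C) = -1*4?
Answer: 673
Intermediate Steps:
t(w, X) = X*w
j(C) = -4
-94 + ((j(t(2, -5)) - 13) + H(-3, -7))*(-59) = -94 + ((-4 - 13) + 4)*(-59) = -94 + (-17 + 4)*(-59) = -94 - 13*(-59) = -94 + 767 = 673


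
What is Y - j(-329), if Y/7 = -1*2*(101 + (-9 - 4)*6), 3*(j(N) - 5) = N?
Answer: -652/3 ≈ -217.33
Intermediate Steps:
j(N) = 5 + N/3
Y = -322 (Y = 7*(-1*2*(101 + (-9 - 4)*6)) = 7*(-2*(101 - 13*6)) = 7*(-2*(101 - 78)) = 7*(-2*23) = 7*(-1*46) = 7*(-46) = -322)
Y - j(-329) = -322 - (5 + (⅓)*(-329)) = -322 - (5 - 329/3) = -322 - 1*(-314/3) = -322 + 314/3 = -652/3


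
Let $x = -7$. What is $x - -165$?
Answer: $158$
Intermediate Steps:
$x - -165 = -7 - -165 = -7 + 165 = 158$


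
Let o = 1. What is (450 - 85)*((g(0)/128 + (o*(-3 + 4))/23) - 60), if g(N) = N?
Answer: -503335/23 ≈ -21884.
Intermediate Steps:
(450 - 85)*((g(0)/128 + (o*(-3 + 4))/23) - 60) = (450 - 85)*((0/128 + (1*(-3 + 4))/23) - 60) = 365*((0*(1/128) + (1*1)*(1/23)) - 60) = 365*((0 + 1*(1/23)) - 60) = 365*((0 + 1/23) - 60) = 365*(1/23 - 60) = 365*(-1379/23) = -503335/23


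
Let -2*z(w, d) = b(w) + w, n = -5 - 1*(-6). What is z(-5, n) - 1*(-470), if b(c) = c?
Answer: 475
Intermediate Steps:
n = 1 (n = -5 + 6 = 1)
z(w, d) = -w (z(w, d) = -(w + w)/2 = -w)
z(-5, n) - 1*(-470) = -1*(-5) - 1*(-470) = 5 + 470 = 475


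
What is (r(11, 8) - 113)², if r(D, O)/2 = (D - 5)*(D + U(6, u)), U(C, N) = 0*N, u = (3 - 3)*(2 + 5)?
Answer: 361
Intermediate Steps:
u = 0 (u = 0*7 = 0)
U(C, N) = 0
r(D, O) = 2*D*(-5 + D) (r(D, O) = 2*((D - 5)*(D + 0)) = 2*((-5 + D)*D) = 2*(D*(-5 + D)) = 2*D*(-5 + D))
(r(11, 8) - 113)² = (2*11*(-5 + 11) - 113)² = (2*11*6 - 113)² = (132 - 113)² = 19² = 361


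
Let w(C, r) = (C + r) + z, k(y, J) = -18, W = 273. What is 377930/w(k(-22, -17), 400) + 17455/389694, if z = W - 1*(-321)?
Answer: 36823522375/95085336 ≈ 387.27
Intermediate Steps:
z = 594 (z = 273 - 1*(-321) = 273 + 321 = 594)
w(C, r) = 594 + C + r (w(C, r) = (C + r) + 594 = 594 + C + r)
377930/w(k(-22, -17), 400) + 17455/389694 = 377930/(594 - 18 + 400) + 17455/389694 = 377930/976 + 17455*(1/389694) = 377930*(1/976) + 17455/389694 = 188965/488 + 17455/389694 = 36823522375/95085336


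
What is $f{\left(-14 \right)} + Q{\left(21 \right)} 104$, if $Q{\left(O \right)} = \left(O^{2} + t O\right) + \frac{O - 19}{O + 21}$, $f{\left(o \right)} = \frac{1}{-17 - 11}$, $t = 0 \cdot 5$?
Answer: $\frac{550427}{12} \approx 45869.0$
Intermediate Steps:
$t = 0$
$f{\left(o \right)} = - \frac{1}{28}$ ($f{\left(o \right)} = \frac{1}{-28} = - \frac{1}{28}$)
$Q{\left(O \right)} = O^{2} + \frac{-19 + O}{21 + O}$ ($Q{\left(O \right)} = \left(O^{2} + 0 O\right) + \frac{O - 19}{O + 21} = \left(O^{2} + 0\right) + \frac{-19 + O}{21 + O} = O^{2} + \frac{-19 + O}{21 + O}$)
$f{\left(-14 \right)} + Q{\left(21 \right)} 104 = - \frac{1}{28} + \frac{-19 + 21 + 21^{3} + 21 \cdot 21^{2}}{21 + 21} \cdot 104 = - \frac{1}{28} + \frac{-19 + 21 + 9261 + 21 \cdot 441}{42} \cdot 104 = - \frac{1}{28} + \frac{-19 + 21 + 9261 + 9261}{42} \cdot 104 = - \frac{1}{28} + \frac{1}{42} \cdot 18524 \cdot 104 = - \frac{1}{28} + \frac{9262}{21} \cdot 104 = - \frac{1}{28} + \frac{963248}{21} = \frac{550427}{12}$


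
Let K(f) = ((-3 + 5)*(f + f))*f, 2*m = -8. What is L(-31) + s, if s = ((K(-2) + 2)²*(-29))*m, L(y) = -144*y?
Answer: 42048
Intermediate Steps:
m = -4 (m = (½)*(-8) = -4)
K(f) = 4*f² (K(f) = (2*(2*f))*f = (4*f)*f = 4*f²)
s = 37584 (s = ((4*(-2)² + 2)²*(-29))*(-4) = ((4*4 + 2)²*(-29))*(-4) = ((16 + 2)²*(-29))*(-4) = (18²*(-29))*(-4) = (324*(-29))*(-4) = -9396*(-4) = 37584)
L(-31) + s = -144*(-31) + 37584 = 4464 + 37584 = 42048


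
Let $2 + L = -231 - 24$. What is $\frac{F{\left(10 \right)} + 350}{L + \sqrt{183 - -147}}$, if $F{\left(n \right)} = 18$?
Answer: $- \frac{94576}{65719} - \frac{368 \sqrt{330}}{65719} \approx -1.5408$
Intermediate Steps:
$L = -257$ ($L = -2 - 255 = -257$)
$\frac{F{\left(10 \right)} + 350}{L + \sqrt{183 - -147}} = \frac{18 + 350}{-257 + \sqrt{183 - -147}} = \frac{368}{-257 + \sqrt{183 + 147}} = \frac{368}{-257 + \sqrt{330}}$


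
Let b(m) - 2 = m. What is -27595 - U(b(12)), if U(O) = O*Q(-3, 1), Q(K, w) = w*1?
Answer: -27609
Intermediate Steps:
Q(K, w) = w
b(m) = 2 + m
U(O) = O (U(O) = O*1 = O)
-27595 - U(b(12)) = -27595 - (2 + 12) = -27595 - 1*14 = -27595 - 14 = -27609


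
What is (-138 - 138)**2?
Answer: 76176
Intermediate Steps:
(-138 - 138)**2 = (-276)**2 = 76176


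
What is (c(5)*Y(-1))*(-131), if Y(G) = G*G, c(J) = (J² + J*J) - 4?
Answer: -6026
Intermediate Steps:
c(J) = -4 + 2*J² (c(J) = (J² + J²) - 4 = 2*J² - 4 = -4 + 2*J²)
Y(G) = G²
(c(5)*Y(-1))*(-131) = ((-4 + 2*5²)*(-1)²)*(-131) = ((-4 + 2*25)*1)*(-131) = ((-4 + 50)*1)*(-131) = (46*1)*(-131) = 46*(-131) = -6026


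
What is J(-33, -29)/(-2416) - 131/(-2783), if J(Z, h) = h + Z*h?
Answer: -141633/420233 ≈ -0.33703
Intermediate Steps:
J(-33, -29)/(-2416) - 131/(-2783) = -29*(1 - 33)/(-2416) - 131/(-2783) = -29*(-32)*(-1/2416) - 131*(-1/2783) = 928*(-1/2416) + 131/2783 = -58/151 + 131/2783 = -141633/420233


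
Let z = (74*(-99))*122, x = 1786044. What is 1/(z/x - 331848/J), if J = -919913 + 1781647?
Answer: -64128951679/56787035415 ≈ -1.1293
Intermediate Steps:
J = 861734
z = -893772 (z = -7326*122 = -893772)
1/(z/x - 331848/J) = 1/(-893772/1786044 - 331848/861734) = 1/(-893772*1/1786044 - 331848*1/861734) = 1/(-74481/148837 - 165924/430867) = 1/(-56787035415/64128951679) = -64128951679/56787035415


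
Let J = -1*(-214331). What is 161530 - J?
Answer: -52801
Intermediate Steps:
J = 214331
161530 - J = 161530 - 1*214331 = 161530 - 214331 = -52801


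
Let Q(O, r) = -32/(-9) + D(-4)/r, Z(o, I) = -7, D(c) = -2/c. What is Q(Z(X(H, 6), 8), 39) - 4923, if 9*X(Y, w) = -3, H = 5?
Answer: -1151147/234 ≈ -4919.4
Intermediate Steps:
X(Y, w) = -1/3 (X(Y, w) = (1/9)*(-3) = -1/3)
Q(O, r) = 32/9 + 1/(2*r) (Q(O, r) = -32/(-9) + (-2/(-4))/r = -32*(-1/9) + (-2*(-1/4))/r = 32/9 + 1/(2*r))
Q(Z(X(H, 6), 8), 39) - 4923 = (1/18)*(9 + 64*39)/39 - 4923 = (1/18)*(1/39)*(9 + 2496) - 4923 = (1/18)*(1/39)*2505 - 4923 = 835/234 - 4923 = -1151147/234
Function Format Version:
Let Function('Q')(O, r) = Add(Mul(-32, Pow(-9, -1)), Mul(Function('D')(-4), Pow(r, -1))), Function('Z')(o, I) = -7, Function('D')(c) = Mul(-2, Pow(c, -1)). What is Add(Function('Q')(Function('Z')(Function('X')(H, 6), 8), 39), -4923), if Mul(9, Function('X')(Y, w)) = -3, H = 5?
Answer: Rational(-1151147, 234) ≈ -4919.4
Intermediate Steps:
Function('X')(Y, w) = Rational(-1, 3) (Function('X')(Y, w) = Mul(Rational(1, 9), -3) = Rational(-1, 3))
Function('Q')(O, r) = Add(Rational(32, 9), Mul(Rational(1, 2), Pow(r, -1))) (Function('Q')(O, r) = Add(Mul(-32, Pow(-9, -1)), Mul(Mul(-2, Pow(-4, -1)), Pow(r, -1))) = Add(Mul(-32, Rational(-1, 9)), Mul(Mul(-2, Rational(-1, 4)), Pow(r, -1))) = Add(Rational(32, 9), Mul(Rational(1, 2), Pow(r, -1))))
Add(Function('Q')(Function('Z')(Function('X')(H, 6), 8), 39), -4923) = Add(Mul(Rational(1, 18), Pow(39, -1), Add(9, Mul(64, 39))), -4923) = Add(Mul(Rational(1, 18), Rational(1, 39), Add(9, 2496)), -4923) = Add(Mul(Rational(1, 18), Rational(1, 39), 2505), -4923) = Add(Rational(835, 234), -4923) = Rational(-1151147, 234)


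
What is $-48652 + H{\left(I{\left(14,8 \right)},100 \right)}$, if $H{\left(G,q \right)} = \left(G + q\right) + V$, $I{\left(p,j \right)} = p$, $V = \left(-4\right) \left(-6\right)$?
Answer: $-48514$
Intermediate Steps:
$V = 24$
$H{\left(G,q \right)} = 24 + G + q$ ($H{\left(G,q \right)} = \left(G + q\right) + 24 = 24 + G + q$)
$-48652 + H{\left(I{\left(14,8 \right)},100 \right)} = -48652 + \left(24 + 14 + 100\right) = -48652 + 138 = -48514$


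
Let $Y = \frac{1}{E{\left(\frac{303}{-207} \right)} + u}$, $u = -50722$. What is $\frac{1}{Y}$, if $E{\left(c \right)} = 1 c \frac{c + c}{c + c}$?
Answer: $- \frac{3499919}{69} \approx -50723.0$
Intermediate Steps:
$E{\left(c \right)} = c$ ($E{\left(c \right)} = c \frac{2 c}{2 c} = c 2 c \frac{1}{2 c} = c 1 = c$)
$Y = - \frac{69}{3499919}$ ($Y = \frac{1}{\frac{303}{-207} - 50722} = \frac{1}{303 \left(- \frac{1}{207}\right) - 50722} = \frac{1}{- \frac{101}{69} - 50722} = \frac{1}{- \frac{3499919}{69}} = - \frac{69}{3499919} \approx -1.9715 \cdot 10^{-5}$)
$\frac{1}{Y} = \frac{1}{- \frac{69}{3499919}} = - \frac{3499919}{69}$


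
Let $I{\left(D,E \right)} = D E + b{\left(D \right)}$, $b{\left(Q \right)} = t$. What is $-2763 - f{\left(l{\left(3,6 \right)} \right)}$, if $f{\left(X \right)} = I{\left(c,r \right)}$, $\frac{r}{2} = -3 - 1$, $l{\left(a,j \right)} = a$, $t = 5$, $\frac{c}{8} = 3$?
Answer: $-2576$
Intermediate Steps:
$c = 24$ ($c = 8 \cdot 3 = 24$)
$b{\left(Q \right)} = 5$
$r = -8$ ($r = 2 \left(-3 - 1\right) = 2 \left(-4\right) = -8$)
$I{\left(D,E \right)} = 5 + D E$ ($I{\left(D,E \right)} = D E + 5 = 5 + D E$)
$f{\left(X \right)} = -187$ ($f{\left(X \right)} = 5 + 24 \left(-8\right) = 5 - 192 = -187$)
$-2763 - f{\left(l{\left(3,6 \right)} \right)} = -2763 - -187 = -2763 + 187 = -2576$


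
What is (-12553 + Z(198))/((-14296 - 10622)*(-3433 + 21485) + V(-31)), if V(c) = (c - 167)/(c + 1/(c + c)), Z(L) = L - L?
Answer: 8046473/288334446684 ≈ 2.7907e-5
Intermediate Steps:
Z(L) = 0
V(c) = (-167 + c)/(c + 1/(2*c))
(-12553 + Z(198))/((-14296 - 10622)*(-3433 + 21485) + V(-31)) = (-12553 + 0)/((-14296 - 10622)*(-3433 + 21485) + 2*(-31)*(-167 - 31)/(1 + 2*(-31)²)) = -12553/(-24918*18052 + 2*(-31)*(-198)/(1 + 2*961)) = -12553/(-449819736 + 2*(-31)*(-198)/(1 + 1922)) = -12553/(-449819736 + 2*(-31)*(-198)/1923) = -12553/(-449819736 + 2*(-31)*(1/1923)*(-198)) = -12553/(-449819736 + 4092/641) = -12553/(-288334446684/641) = -12553*(-641/288334446684) = 8046473/288334446684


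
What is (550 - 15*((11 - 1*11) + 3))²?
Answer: 255025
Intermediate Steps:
(550 - 15*((11 - 1*11) + 3))² = (550 - 15*((11 - 11) + 3))² = (550 - 15*(0 + 3))² = (550 - 15*3)² = (550 - 45)² = 505² = 255025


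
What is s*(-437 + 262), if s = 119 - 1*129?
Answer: 1750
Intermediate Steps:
s = -10 (s = 119 - 129 = -10)
s*(-437 + 262) = -10*(-437 + 262) = -10*(-175) = 1750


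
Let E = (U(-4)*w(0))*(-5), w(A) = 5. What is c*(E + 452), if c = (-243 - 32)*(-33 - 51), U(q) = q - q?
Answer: 10441200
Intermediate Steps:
U(q) = 0
c = 23100 (c = -275*(-84) = 23100)
E = 0 (E = (0*5)*(-5) = 0*(-5) = 0)
c*(E + 452) = 23100*(0 + 452) = 23100*452 = 10441200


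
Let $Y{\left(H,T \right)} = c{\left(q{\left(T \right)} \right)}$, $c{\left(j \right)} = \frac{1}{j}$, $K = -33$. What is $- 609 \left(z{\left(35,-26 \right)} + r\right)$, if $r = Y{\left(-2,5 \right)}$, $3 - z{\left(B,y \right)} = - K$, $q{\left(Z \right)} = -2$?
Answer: $\frac{37149}{2} \approx 18575.0$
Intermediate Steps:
$z{\left(B,y \right)} = -30$ ($z{\left(B,y \right)} = 3 - \left(-1\right) \left(-33\right) = 3 - 33 = -30$)
$Y{\left(H,T \right)} = - \frac{1}{2}$ ($Y{\left(H,T \right)} = \frac{1}{-2} = - \frac{1}{2}$)
$r = - \frac{1}{2} \approx -0.5$
$- 609 \left(z{\left(35,-26 \right)} + r\right) = - 609 \left(-30 - \frac{1}{2}\right) = \left(-609\right) \left(- \frac{61}{2}\right) = \frac{37149}{2}$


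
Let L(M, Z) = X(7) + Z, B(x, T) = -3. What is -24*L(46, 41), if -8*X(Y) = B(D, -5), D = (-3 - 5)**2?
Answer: -993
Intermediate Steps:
D = 64 (D = (-8)**2 = 64)
X(Y) = 3/8 (X(Y) = -1/8*(-3) = 3/8)
L(M, Z) = 3/8 + Z
-24*L(46, 41) = -24*(3/8 + 41) = -24*331/8 = -993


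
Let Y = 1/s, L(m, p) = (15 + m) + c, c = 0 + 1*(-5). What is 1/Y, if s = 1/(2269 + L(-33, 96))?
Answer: 1/2246 ≈ 0.00044524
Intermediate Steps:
c = -5 (c = 0 - 5 = -5)
L(m, p) = 10 + m (L(m, p) = (15 + m) - 5 = 10 + m)
s = 1/2246 (s = 1/(2269 + (10 - 33)) = 1/(2269 - 23) = 1/2246 ≈ 0.00044524)
Y = 2246 (Y = 1/(1/2246) = 2246)
1/Y = 1/2246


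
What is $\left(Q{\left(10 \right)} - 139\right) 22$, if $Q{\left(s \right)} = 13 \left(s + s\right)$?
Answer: $2662$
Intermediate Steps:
$Q{\left(s \right)} = 26 s$ ($Q{\left(s \right)} = 13 \cdot 2 s = 26 s$)
$\left(Q{\left(10 \right)} - 139\right) 22 = \left(26 \cdot 10 - 139\right) 22 = \left(260 - 139\right) 22 = 121 \cdot 22 = 2662$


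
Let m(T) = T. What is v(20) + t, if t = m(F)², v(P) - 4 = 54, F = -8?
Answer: 122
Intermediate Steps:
v(P) = 58 (v(P) = 4 + 54 = 58)
t = 64 (t = (-8)² = 64)
v(20) + t = 58 + 64 = 122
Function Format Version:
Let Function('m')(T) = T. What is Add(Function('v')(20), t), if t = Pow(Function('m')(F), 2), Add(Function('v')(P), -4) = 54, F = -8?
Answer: 122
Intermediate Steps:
Function('v')(P) = 58 (Function('v')(P) = Add(4, 54) = 58)
t = 64 (t = Pow(-8, 2) = 64)
Add(Function('v')(20), t) = Add(58, 64) = 122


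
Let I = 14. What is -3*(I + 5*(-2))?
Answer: -12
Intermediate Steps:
-3*(I + 5*(-2)) = -3*(14 + 5*(-2)) = -3*(14 - 10) = -3*4 = -12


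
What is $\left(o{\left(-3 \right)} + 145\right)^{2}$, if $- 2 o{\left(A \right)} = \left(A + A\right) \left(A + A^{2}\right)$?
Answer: $26569$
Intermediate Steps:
$o{\left(A \right)} = - A \left(A + A^{2}\right)$ ($o{\left(A \right)} = - \frac{\left(A + A\right) \left(A + A^{2}\right)}{2} = - \frac{2 A \left(A + A^{2}\right)}{2} = - A \left(A + A^{2}\right)$)
$\left(o{\left(-3 \right)} + 145\right)^{2} = \left(\left(-3\right)^{2} \left(-1 - -3\right) + 145\right)^{2} = \left(9 \left(-1 + 3\right) + 145\right)^{2} = \left(9 \cdot 2 + 145\right)^{2} = \left(18 + 145\right)^{2} = 163^{2} = 26569$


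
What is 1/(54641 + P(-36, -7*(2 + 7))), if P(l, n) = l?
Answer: 1/54605 ≈ 1.8313e-5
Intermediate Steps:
1/(54641 + P(-36, -7*(2 + 7))) = 1/(54641 - 36) = 1/54605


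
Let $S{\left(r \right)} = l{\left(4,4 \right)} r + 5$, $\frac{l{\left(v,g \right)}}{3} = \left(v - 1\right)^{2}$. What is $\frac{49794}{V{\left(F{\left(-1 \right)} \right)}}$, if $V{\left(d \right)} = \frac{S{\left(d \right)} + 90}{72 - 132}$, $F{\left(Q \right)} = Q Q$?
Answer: $- \frac{1493820}{61} \approx -24489.0$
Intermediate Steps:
$l{\left(v,g \right)} = 3 \left(-1 + v\right)^{2}$ ($l{\left(v,g \right)} = 3 \left(v - 1\right)^{2} = 3 \left(-1 + v\right)^{2}$)
$S{\left(r \right)} = 5 + 27 r$ ($S{\left(r \right)} = 3 \left(-1 + 4\right)^{2} r + 5 = 3 \cdot 3^{2} r + 5 = 3 \cdot 9 r + 5 = 27 r + 5 = 5 + 27 r$)
$F{\left(Q \right)} = Q^{2}$
$V{\left(d \right)} = - \frac{19}{12} - \frac{9 d}{20}$ ($V{\left(d \right)} = \frac{\left(5 + 27 d\right) + 90}{72 - 132} = \frac{95 + 27 d}{-60} = \left(95 + 27 d\right) \left(- \frac{1}{60}\right) = - \frac{19}{12} - \frac{9 d}{20}$)
$\frac{49794}{V{\left(F{\left(-1 \right)} \right)}} = \frac{49794}{- \frac{19}{12} - \frac{9 \left(-1\right)^{2}}{20}} = \frac{49794}{- \frac{19}{12} - \frac{9}{20}} = \frac{49794}{- \frac{61}{30}} = 49794 \left(- \frac{30}{61}\right) = - \frac{1493820}{61}$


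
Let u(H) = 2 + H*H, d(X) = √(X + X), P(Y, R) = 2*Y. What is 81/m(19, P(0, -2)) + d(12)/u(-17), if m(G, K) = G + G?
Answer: 81/38 + 2*√6/291 ≈ 2.1484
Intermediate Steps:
d(X) = √2*√X (d(X) = √(2*X) = √2*√X)
u(H) = 2 + H²
m(G, K) = 2*G
81/m(19, P(0, -2)) + d(12)/u(-17) = 81/((2*19)) + (√2*√12)/(2 + (-17)²) = 81/38 + (√2*(2*√3))/(2 + 289) = 81*(1/38) + (2*√6)/291 = 81/38 + (2*√6)*(1/291) = 81/38 + 2*√6/291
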